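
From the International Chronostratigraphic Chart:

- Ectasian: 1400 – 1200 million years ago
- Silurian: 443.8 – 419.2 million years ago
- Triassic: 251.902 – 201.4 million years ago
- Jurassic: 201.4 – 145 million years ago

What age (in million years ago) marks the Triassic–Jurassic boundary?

The Triassic ends and the Jurassic begins at 201.4 million years ago.

201.4 million years ago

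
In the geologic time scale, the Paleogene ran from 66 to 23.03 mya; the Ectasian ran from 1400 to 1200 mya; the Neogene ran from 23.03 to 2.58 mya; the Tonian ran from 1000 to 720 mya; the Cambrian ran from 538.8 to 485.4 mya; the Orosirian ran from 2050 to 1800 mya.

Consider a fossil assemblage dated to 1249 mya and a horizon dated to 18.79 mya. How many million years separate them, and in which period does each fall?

Elapsed time: 1249 − 18.79 = 1230.21 Myr.
1249 Ma lies within 1400–1200 Ma: Ectasian.
18.79 Ma lies within 23.03–2.58 Ma: Neogene.

1230.21 million years apart; the first in the Ectasian, the second in the Neogene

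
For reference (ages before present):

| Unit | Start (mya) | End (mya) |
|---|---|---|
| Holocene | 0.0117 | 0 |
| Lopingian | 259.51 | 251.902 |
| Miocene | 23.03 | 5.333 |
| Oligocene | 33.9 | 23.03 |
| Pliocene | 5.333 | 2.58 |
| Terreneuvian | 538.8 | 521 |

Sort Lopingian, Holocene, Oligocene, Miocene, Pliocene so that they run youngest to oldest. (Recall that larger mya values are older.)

The oldest of these is Lopingian (starts 259.51 Ma) and the youngest is Holocene (ends 0 Ma).
In between, by decreasing start age: Oligocene (33.9), Miocene (23.03), Pliocene (5.333).
Listing youngest first means reversing that sequence.

Holocene, Pliocene, Miocene, Oligocene, Lopingian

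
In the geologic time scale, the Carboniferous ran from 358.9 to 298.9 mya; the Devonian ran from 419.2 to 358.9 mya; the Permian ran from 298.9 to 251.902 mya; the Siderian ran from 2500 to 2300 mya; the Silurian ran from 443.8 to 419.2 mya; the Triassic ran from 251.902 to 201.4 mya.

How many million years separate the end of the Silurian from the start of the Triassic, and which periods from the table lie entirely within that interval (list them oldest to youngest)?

167.298 million years; Devonian, Carboniferous, Permian

The Silurian closes at 419.2 Ma and the Triassic opens at 251.902 Ma, so the interval is 419.2 − 251.902 = 167.298 Myr.
A period fits inside if it starts at or after 419.2 Ma and ends at or before 251.902 Ma; oldest first that gives Devonian, Carboniferous, Permian.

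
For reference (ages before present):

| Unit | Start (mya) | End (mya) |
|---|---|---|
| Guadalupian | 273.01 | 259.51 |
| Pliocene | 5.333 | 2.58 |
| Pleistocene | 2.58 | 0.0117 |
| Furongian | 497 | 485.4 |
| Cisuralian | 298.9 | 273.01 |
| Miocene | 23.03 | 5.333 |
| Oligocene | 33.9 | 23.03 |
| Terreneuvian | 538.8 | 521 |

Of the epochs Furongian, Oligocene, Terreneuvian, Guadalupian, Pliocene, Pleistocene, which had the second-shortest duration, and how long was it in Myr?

Durations: Furongian 11.6; Oligocene 10.87; Terreneuvian 17.8; Guadalupian 13.5; Pliocene 2.753; Pleistocene 2.5683 Myr.
Sorted shortest-first: Pleistocene (2.5683), Pliocene (2.753), Oligocene (10.87), Furongian (11.6), Guadalupian (13.5), Terreneuvian (17.8).
The second shortest is Pliocene at 2.753 Myr.

Pliocene, 2.753 million years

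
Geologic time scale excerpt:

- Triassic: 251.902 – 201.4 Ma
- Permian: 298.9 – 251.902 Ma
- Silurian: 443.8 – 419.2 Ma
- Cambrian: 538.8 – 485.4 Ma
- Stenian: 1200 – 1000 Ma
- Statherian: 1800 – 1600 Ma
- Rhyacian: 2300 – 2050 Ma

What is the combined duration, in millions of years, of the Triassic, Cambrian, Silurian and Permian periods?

175.5 million years

Duration is start − end for each: (251.902 − 201.4) + (538.8 − 485.4) + (443.8 − 419.2) + (298.9 − 251.902).
That is 50.502 + 53.4 + 24.6 + 46.998, which totals 175.5 million years.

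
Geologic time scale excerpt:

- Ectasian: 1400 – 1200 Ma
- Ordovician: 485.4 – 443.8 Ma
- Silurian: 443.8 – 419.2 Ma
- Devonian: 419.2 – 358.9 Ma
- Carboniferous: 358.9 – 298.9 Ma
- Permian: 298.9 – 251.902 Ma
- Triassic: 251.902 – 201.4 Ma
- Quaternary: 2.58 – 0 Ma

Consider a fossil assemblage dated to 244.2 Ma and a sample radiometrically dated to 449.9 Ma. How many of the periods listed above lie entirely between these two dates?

449.9 Ma sits inside the Ordovician (485.4–443.8) and 244.2 Ma inside the Triassic (251.902–201.4); neither of those is wholly between the two dates.
The listed periods lying completely between them are Silurian, Devonian, Carboniferous, Permian — 4 in all.

4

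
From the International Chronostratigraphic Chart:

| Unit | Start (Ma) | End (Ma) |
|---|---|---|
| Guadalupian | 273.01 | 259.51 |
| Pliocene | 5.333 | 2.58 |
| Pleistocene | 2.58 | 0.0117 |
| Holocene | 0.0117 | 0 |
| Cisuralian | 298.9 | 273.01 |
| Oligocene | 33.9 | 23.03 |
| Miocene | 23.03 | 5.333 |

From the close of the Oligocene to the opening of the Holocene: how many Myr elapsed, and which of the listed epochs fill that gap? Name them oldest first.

The Oligocene closes at 23.03 Ma and the Holocene opens at 0.0117 Ma, so the interval is 23.03 − 0.0117 = 23.0183 Myr.
An epoch fits inside if it starts at or after 23.03 Ma and ends at or before 0.0117 Ma; oldest first that gives Miocene, Pliocene, Pleistocene.

23.0183 million years; Miocene, Pliocene, Pleistocene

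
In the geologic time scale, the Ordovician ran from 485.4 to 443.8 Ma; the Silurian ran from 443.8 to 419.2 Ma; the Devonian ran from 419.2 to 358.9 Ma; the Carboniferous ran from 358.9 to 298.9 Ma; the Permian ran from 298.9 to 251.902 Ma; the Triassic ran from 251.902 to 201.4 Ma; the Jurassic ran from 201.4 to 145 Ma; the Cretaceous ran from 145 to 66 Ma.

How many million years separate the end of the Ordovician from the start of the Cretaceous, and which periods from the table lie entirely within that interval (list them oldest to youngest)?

298.8 million years; Silurian, Devonian, Carboniferous, Permian, Triassic, Jurassic

The Ordovician closes at 443.8 Ma and the Cretaceous opens at 145 Ma, so the interval is 443.8 − 145 = 298.8 Myr.
A period fits inside if it starts at or after 443.8 Ma and ends at or before 145 Ma; oldest first that gives Silurian, Devonian, Carboniferous, Permian, Triassic, Jurassic.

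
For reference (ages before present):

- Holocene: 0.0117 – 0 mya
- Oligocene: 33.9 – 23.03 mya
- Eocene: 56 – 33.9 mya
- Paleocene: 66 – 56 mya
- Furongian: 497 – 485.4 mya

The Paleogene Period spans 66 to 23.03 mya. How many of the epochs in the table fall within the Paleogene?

Epochs inside 66–23.03 Ma: Paleocene, Eocene, Oligocene — 3 in total.

3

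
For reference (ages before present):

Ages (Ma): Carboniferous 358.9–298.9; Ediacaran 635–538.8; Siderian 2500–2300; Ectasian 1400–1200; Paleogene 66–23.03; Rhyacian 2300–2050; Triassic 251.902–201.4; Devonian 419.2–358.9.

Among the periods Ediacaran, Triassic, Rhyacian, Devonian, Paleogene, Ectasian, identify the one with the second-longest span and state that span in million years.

Ectasian, 200 million years

Start − end for each: Ediacaran 635 − 538.8 = 96.2; Triassic 251.902 − 201.4 = 50.502; Rhyacian 2300 − 2050 = 250; Devonian 419.2 − 358.9 = 60.3; Paleogene 66 − 23.03 = 42.97; Ectasian 1400 − 1200 = 200.
Ranking these from longest: Rhyacian > Ectasian > Ediacaran > Devonian > Triassic > Paleogene.
Position 2 in that ranking is Ectasian, which lasted 200 Myr.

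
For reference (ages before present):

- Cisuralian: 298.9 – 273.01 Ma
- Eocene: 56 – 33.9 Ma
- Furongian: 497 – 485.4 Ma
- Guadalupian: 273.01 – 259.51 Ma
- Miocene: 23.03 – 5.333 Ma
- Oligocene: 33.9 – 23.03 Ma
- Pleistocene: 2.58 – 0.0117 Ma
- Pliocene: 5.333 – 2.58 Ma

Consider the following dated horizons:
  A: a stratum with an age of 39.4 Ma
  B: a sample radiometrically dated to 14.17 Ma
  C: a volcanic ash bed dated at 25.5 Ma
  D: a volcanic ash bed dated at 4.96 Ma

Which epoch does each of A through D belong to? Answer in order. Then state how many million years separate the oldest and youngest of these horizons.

A: 39.4 Ma lies in 56–33.9 Ma, so Eocene.
B: 14.17 Ma lies in 23.03–5.333 Ma, so Miocene.
C: 25.5 Ma lies in 33.9–23.03 Ma, so Oligocene.
D: 4.96 Ma lies in 5.333–2.58 Ma, so Pliocene.
Oldest = 39.4 Ma, youngest = 4.96 Ma → span 34.44 Myr.

A — Eocene; B — Miocene; C — Oligocene; D — Pliocene; span 34.44 million years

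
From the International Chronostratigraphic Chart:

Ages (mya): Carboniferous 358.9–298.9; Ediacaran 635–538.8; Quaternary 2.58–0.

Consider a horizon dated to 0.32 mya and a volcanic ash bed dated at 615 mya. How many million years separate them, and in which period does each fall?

614.68 million years apart; the first in the Quaternary, the second in the Ediacaran

Elapsed time: 615 − 0.32 = 614.68 Myr.
0.32 Ma lies within 2.58–0 Ma: Quaternary.
615 Ma lies within 635–538.8 Ma: Ediacaran.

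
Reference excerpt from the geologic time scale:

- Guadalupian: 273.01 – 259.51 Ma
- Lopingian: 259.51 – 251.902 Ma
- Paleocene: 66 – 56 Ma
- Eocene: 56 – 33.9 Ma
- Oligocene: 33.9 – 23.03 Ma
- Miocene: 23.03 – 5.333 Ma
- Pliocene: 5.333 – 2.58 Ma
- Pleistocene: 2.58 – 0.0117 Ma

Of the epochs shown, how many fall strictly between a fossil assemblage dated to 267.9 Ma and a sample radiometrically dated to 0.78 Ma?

6

267.9 Ma sits inside the Guadalupian (273.01–259.51) and 0.78 Ma inside the Pleistocene (2.58–0.0117); neither of those is wholly between the two dates.
The listed epochs lying completely between them are Lopingian, Paleocene, Eocene, Oligocene, Miocene, Pliocene — 6 in all.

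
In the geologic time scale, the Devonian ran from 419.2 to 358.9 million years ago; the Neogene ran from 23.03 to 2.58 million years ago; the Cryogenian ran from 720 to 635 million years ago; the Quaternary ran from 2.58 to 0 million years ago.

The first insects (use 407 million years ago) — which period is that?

407 Ma lies between 419.2 and 358.9 Ma, so it falls in the Devonian.

Devonian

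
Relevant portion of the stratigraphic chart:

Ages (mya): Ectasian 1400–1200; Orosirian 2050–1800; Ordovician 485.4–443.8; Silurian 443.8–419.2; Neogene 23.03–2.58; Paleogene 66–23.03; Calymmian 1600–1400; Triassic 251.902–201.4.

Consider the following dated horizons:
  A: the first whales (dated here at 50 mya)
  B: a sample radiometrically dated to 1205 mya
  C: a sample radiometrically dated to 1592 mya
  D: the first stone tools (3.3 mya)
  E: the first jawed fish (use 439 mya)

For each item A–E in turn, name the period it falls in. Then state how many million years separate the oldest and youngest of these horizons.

A — Paleogene; B — Ectasian; C — Calymmian; D — Neogene; E — Silurian; span 1588.7 million years

Match each age against the start–end ranges in the excerpt: A = 50 Ma → Paleogene (66–23.03); B = 1205 Ma → Ectasian (1400–1200); C = 1592 Ma → Calymmian (1600–1400); D = 3.3 Ma → Neogene (23.03–2.58); E = 439 Ma → Silurian (443.8–419.2).
The largest age is 1592 Ma and the smallest is 3.3 Ma; their difference is 1588.7 Myr.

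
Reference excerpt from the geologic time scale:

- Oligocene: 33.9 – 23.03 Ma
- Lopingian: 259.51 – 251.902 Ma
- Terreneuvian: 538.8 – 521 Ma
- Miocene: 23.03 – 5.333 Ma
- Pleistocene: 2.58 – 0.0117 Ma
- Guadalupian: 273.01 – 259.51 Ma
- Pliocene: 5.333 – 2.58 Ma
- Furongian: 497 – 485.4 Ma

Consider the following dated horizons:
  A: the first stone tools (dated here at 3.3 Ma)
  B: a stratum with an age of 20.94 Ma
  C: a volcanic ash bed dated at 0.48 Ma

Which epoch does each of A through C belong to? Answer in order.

Match each age against the start–end ranges in the excerpt: A = 3.3 Ma → Pliocene (5.333–2.58); B = 20.94 Ma → Miocene (23.03–5.333); C = 0.48 Ma → Pleistocene (2.58–0.0117).

A — Pliocene; B — Miocene; C — Pleistocene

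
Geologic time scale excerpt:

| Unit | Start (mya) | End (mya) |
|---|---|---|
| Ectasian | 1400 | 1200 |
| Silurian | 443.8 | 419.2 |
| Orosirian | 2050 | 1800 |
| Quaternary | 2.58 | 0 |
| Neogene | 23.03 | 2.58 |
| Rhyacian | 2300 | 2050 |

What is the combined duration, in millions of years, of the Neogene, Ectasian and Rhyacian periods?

470.45 million years

Each duration: Neogene = 20.45; Ectasian = 200; Rhyacian = 250.
Sum: 20.45 + 200 + 250 = 470.45 Myr.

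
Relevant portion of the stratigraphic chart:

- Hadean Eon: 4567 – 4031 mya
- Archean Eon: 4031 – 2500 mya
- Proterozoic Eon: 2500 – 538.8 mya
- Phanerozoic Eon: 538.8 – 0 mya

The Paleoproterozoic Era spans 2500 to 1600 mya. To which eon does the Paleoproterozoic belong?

The Paleoproterozoic (2500–1600 Ma) lies entirely within 2500–538.8 Ma, the Proterozoic Eon.

Proterozoic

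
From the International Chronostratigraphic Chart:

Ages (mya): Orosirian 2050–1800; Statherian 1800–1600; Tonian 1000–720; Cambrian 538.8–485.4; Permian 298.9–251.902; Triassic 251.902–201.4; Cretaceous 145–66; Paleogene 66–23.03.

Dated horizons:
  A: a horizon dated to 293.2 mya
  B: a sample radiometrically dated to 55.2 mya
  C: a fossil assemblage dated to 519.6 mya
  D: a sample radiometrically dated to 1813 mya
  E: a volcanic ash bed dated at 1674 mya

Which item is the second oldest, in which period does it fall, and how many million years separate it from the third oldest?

E, in the Statherian; 1154.4 million years to C

Larger Ma means older, so oldest first: D 1813 > E 1674 > C 519.6 > A 293.2 > B 55.2.
Counting 2 along gives E (1674 Ma); the excerpt puts that inside the Statherian, 1800–1600 Ma.
Next in line is C (519.6 Ma), and 1674 − 519.6 = 1154.4 Myr.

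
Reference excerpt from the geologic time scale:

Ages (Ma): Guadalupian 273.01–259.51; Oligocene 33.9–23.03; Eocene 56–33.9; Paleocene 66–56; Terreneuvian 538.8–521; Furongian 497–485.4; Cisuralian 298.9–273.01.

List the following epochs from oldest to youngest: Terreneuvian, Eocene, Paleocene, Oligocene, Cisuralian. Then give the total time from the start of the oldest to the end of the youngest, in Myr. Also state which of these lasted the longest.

Terreneuvian, Cisuralian, Paleocene, Eocene, Oligocene; total span 515.77 Myr; longest is Cisuralian

From the excerpt: Terreneuvian 538.8–521; Eocene 56–33.9; Paleocene 66–56; Oligocene 33.9–23.03; Cisuralian 298.9–273.01 (Ma).
Larger Ma is earlier, so the oldest is Terreneuvian and the youngest is Oligocene; oldest to youngest: Terreneuvian, Cisuralian, Paleocene, Eocene, Oligocene.
Oldest start 538.8 minus youngest end 23.03 gives 515.77 Myr overall.
Individual lengths (start − end): Terreneuvian 17.8; Cisuralian 25.89; Oligocene 10.87; Eocene 22.1; Paleocene 10. The largest is Cisuralian at 25.89 Myr.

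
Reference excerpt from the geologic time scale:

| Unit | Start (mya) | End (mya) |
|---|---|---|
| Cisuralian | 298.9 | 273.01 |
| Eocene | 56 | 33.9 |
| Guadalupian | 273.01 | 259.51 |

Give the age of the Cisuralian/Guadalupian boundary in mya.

273.01 mya

The Cisuralian ends and the Guadalupian begins at 273.01 mya.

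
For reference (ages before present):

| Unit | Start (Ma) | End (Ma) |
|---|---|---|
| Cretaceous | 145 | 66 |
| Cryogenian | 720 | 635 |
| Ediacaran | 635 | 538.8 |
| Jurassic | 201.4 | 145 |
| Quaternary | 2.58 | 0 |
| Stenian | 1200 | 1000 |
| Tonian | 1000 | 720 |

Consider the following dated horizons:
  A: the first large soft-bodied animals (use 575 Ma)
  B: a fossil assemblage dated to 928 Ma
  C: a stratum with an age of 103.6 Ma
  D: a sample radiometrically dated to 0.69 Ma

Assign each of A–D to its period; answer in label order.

A — Ediacaran; B — Tonian; C — Cretaceous; D — Quaternary

A: 575 Ma lies in 635–538.8 Ma, so Ediacaran.
B: 928 Ma lies in 1000–720 Ma, so Tonian.
C: 103.6 Ma lies in 145–66 Ma, so Cretaceous.
D: 0.69 Ma lies in 2.58–0 Ma, so Quaternary.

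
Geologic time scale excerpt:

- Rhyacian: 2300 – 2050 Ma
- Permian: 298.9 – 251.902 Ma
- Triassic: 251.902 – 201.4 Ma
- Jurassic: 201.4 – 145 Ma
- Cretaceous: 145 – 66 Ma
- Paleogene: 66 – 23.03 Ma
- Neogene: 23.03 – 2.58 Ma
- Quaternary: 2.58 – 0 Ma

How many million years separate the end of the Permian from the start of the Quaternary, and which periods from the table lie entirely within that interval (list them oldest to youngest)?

249.322 million years; Triassic, Jurassic, Cretaceous, Paleogene, Neogene

The Permian closes at 251.902 Ma and the Quaternary opens at 2.58 Ma, so the interval is 251.902 − 2.58 = 249.322 Myr.
A period fits inside if it starts at or after 251.902 Ma and ends at or before 2.58 Ma; oldest first that gives Triassic, Jurassic, Cretaceous, Paleogene, Neogene.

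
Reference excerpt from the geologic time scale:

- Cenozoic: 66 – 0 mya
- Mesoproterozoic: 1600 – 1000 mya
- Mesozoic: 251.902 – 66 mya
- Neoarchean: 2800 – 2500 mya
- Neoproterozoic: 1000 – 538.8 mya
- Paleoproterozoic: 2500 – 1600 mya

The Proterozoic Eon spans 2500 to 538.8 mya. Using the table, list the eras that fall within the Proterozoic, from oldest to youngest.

Eras with both bounds inside 2500–538.8 Ma: Paleoproterozoic (2500–1600), Mesoproterozoic (1600–1000), Neoproterozoic (1000–538.8).

Paleoproterozoic, Mesoproterozoic, Neoproterozoic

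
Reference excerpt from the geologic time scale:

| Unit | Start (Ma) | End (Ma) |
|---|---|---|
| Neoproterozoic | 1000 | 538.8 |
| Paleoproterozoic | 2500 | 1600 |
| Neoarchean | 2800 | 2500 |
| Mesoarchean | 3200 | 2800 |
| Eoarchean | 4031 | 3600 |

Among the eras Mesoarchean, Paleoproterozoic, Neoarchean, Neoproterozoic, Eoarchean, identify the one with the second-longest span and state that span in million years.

Neoproterozoic, 461.2 million years

Durations: Mesoarchean 400; Paleoproterozoic 900; Neoarchean 300; Neoproterozoic 461.2; Eoarchean 431 Myr.
Sorted longest-first: Paleoproterozoic (900), Neoproterozoic (461.2), Eoarchean (431), Mesoarchean (400), Neoarchean (300).
The second longest is Neoproterozoic at 461.2 Myr.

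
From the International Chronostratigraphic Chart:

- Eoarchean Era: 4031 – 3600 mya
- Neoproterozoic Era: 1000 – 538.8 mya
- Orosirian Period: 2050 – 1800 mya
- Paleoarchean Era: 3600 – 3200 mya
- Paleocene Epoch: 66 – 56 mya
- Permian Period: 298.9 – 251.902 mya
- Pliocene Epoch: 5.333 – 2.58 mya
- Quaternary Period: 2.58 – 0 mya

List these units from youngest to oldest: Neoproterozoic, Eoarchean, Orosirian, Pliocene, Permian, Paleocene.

Pliocene, Paleocene, Permian, Neoproterozoic, Orosirian, Eoarchean

Sorting by start age (ascending Ma, since larger Ma = older): Pliocene began 5.333, Paleocene began 66, Permian began 298.9, Neoproterozoic began 1000, Orosirian began 2050, Eoarchean began 4031.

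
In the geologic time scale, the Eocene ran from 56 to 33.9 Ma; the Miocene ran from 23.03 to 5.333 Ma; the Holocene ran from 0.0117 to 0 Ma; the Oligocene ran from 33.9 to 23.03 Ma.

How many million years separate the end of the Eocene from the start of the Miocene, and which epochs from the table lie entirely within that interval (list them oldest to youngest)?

The Eocene closes at 33.9 Ma and the Miocene opens at 23.03 Ma, so the interval is 33.9 − 23.03 = 10.87 Myr.
An epoch fits inside if it starts at or after 33.9 Ma and ends at or before 23.03 Ma; oldest first that gives Oligocene.

10.87 million years; Oligocene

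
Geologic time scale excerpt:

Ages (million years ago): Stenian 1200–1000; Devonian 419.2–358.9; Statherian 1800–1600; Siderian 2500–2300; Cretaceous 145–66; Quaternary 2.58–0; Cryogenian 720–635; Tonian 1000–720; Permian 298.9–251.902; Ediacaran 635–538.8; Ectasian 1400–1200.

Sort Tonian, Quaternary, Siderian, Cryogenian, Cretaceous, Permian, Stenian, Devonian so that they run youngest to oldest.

Quaternary, Cretaceous, Permian, Devonian, Cryogenian, Tonian, Stenian, Siderian

The oldest of these is Siderian (starts 2500 Ma) and the youngest is Quaternary (ends 0 Ma).
In between, by decreasing start age: Stenian (1200), Tonian (1000), Cryogenian (720), Devonian (419.2), Permian (298.9), Cretaceous (145).
Listing youngest first means reversing that sequence.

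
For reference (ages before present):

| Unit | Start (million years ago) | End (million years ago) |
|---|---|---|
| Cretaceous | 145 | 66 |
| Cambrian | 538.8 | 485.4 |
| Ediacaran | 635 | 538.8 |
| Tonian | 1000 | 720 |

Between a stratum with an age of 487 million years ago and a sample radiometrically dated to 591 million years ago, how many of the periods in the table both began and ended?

The older date is 591 Ma and the younger is 487 Ma.
No period both begins after 591 Ma and ends before 487 Ma, so the count is 0.

0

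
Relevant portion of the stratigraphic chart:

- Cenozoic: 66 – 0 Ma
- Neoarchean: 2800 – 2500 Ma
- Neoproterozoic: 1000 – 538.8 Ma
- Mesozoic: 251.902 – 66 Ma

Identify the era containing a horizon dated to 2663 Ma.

2663 Ma lies between 2800 and 2500 Ma, so it falls in the Neoarchean.

Neoarchean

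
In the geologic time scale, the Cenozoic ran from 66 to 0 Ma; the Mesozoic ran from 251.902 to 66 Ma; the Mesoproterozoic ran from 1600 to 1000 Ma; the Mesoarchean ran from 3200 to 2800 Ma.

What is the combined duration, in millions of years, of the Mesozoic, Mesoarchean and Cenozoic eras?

Duration is start − end for each: (251.902 − 66) + (3200 − 2800) + (66 − 0).
That is 185.902 + 400 + 66, which totals 651.902 million years.

651.902 million years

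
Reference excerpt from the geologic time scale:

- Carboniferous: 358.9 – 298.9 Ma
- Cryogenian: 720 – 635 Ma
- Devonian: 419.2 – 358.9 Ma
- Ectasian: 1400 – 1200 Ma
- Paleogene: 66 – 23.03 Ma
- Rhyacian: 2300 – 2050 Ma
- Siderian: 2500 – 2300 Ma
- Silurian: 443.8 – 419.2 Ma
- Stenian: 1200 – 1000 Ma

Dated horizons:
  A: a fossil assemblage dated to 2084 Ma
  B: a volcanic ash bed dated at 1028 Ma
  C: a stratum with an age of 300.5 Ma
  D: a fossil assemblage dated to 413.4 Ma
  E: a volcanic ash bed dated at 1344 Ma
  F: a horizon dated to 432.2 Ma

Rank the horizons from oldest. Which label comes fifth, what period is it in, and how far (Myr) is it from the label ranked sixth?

D, in the Devonian; 112.9 million years to C

Sorted oldest-first by Ma: A (2084), E (1344), B (1028), F (432.2), D (413.4), C (300.5).
The fifth oldest is D at 413.4 Ma, which lies in 419.2–358.9 Ma: the Devonian.
The sixth oldest is C at 300.5 Ma; separation = |413.4 − 300.5| = 112.9 Myr.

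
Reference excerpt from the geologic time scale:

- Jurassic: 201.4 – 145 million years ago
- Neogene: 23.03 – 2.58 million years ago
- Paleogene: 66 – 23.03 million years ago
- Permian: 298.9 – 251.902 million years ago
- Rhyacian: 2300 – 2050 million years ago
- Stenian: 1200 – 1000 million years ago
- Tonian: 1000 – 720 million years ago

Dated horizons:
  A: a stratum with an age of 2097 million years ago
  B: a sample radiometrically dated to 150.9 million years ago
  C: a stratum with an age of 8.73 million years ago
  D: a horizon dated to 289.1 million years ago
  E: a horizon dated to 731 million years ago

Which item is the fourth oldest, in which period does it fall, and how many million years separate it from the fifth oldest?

Sorted oldest-first by Ma: A (2097), E (731), D (289.1), B (150.9), C (8.73).
The fourth oldest is B at 150.9 Ma, which lies in 201.4–145 Ma: the Jurassic.
The fifth oldest is C at 8.73 Ma; separation = |150.9 − 8.73| = 142.17 Myr.

B, in the Jurassic; 142.17 million years to C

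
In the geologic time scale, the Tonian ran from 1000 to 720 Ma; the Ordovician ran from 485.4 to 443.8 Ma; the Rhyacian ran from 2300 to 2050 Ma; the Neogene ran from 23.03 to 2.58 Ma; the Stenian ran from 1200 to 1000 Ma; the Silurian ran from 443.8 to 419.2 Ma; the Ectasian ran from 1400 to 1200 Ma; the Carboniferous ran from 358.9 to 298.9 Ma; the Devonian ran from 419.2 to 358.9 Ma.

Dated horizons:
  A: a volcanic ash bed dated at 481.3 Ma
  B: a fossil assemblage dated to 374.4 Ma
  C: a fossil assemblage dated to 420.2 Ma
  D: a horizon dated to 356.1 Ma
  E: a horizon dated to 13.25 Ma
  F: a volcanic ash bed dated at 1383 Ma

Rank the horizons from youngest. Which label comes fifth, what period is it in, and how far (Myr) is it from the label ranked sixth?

Sorted youngest-first by Ma: E (13.25), D (356.1), B (374.4), C (420.2), A (481.3), F (1383).
The fifth youngest is A at 481.3 Ma, which lies in 485.4–443.8 Ma: the Ordovician.
The sixth youngest is F at 1383 Ma; separation = |481.3 − 1383| = 901.7 Myr.

A, in the Ordovician; 901.7 million years to F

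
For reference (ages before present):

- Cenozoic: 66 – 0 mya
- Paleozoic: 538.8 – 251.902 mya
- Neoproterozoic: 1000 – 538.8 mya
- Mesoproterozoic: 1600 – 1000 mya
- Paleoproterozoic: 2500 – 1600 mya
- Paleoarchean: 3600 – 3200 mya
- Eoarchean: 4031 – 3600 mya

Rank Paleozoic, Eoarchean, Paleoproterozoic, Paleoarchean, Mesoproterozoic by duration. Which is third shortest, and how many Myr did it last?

Eoarchean, 431 million years

Durations: Paleozoic 286.898; Eoarchean 431; Paleoproterozoic 900; Paleoarchean 400; Mesoproterozoic 600 Myr.
Sorted shortest-first: Paleozoic (286.898), Paleoarchean (400), Eoarchean (431), Mesoproterozoic (600), Paleoproterozoic (900).
The third shortest is Eoarchean at 431 Myr.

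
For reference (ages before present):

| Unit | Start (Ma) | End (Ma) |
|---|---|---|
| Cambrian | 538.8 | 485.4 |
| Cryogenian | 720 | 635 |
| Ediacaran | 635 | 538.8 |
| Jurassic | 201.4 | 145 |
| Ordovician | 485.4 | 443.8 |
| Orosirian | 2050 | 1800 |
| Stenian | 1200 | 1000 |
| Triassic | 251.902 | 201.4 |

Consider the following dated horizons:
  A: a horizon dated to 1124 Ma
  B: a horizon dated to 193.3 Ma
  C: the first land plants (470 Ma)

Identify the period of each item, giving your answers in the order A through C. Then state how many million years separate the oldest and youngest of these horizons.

Match each age against the start–end ranges in the excerpt: A = 1124 Ma → Stenian (1200–1000); B = 193.3 Ma → Jurassic (201.4–145); C = 470 Ma → Ordovician (485.4–443.8).
The largest age is 1124 Ma and the smallest is 193.3 Ma; their difference is 930.7 Myr.

A — Stenian; B — Jurassic; C — Ordovician; span 930.7 million years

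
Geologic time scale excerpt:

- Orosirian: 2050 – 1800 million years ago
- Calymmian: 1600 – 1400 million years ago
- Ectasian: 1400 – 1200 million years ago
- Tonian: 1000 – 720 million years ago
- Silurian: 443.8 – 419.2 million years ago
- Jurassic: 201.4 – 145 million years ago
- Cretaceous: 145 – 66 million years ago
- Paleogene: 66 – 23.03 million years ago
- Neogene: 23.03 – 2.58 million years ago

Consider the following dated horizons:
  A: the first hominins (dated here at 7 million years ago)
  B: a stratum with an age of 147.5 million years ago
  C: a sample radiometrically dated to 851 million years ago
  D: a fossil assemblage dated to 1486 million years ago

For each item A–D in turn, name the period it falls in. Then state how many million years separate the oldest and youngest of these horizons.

A — Neogene; B — Jurassic; C — Tonian; D — Calymmian; span 1479 million years

A: 7 Ma lies in 23.03–2.58 Ma, so Neogene.
B: 147.5 Ma lies in 201.4–145 Ma, so Jurassic.
C: 851 Ma lies in 1000–720 Ma, so Tonian.
D: 1486 Ma lies in 1600–1400 Ma, so Calymmian.
Oldest = 1486 Ma, youngest = 7 Ma → span 1479 Myr.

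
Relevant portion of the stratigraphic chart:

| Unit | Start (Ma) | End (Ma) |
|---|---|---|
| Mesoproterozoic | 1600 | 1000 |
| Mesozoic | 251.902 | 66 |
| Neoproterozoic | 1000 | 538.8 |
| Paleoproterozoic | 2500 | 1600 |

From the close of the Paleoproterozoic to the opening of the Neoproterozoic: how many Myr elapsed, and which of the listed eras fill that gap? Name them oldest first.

600 million years; Mesoproterozoic

End of Paleoproterozoic = 1600 Ma; start of Neoproterozoic = 1000 Ma.
Gap = 1600 − 1000 = 600 Myr.
Eras wholly inside 1600–1000 Ma: Mesoproterozoic (1600–1000).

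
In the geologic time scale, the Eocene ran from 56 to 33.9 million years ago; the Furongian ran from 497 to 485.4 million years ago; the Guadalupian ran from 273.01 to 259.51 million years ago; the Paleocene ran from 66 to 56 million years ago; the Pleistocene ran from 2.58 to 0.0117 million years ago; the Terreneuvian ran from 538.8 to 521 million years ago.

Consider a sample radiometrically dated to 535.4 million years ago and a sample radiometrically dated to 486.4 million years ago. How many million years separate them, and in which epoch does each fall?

49 million years apart; the first in the Terreneuvian, the second in the Furongian

Elapsed time: 535.4 − 486.4 = 49 Myr.
535.4 Ma lies within 538.8–521 Ma: Terreneuvian.
486.4 Ma lies within 497–485.4 Ma: Furongian.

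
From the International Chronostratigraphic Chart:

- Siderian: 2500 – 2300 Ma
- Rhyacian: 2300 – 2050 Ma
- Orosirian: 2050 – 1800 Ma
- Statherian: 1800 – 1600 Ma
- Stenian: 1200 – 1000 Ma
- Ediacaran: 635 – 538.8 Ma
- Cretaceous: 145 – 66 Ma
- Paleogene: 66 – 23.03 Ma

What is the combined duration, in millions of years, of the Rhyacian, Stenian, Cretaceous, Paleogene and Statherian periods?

771.97 million years

Each duration: Rhyacian = 250; Stenian = 200; Cretaceous = 79; Paleogene = 42.97; Statherian = 200.
Sum: 250 + 200 + 79 + 42.97 + 200 = 771.97 Myr.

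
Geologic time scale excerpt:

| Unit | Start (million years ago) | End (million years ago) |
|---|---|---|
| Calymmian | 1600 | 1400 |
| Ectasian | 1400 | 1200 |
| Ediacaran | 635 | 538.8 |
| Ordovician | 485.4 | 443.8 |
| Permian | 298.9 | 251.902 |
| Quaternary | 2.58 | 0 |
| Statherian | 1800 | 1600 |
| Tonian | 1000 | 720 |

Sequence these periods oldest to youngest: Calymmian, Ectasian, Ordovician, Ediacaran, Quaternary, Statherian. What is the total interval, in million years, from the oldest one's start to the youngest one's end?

Statherian, Calymmian, Ectasian, Ediacaran, Ordovician, Quaternary; total span 1800 Myr

Start ages (Ma): Statherian 1800, Calymmian 1600, Ectasian 1400, Ediacaran 635, Ordovician 485.4, Quaternary 2.58.
Ordered oldest to youngest: Statherian, Calymmian, Ectasian, Ediacaran, Ordovician, Quaternary.
Span = 1800 − 0 = 1800 Myr.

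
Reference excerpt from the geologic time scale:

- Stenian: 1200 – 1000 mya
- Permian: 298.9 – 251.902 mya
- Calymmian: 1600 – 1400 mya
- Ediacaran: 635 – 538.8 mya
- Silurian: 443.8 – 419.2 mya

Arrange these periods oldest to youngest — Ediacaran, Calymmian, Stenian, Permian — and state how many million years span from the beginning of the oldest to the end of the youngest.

Calymmian → Stenian → Ediacaran → Permian; total span 1348.098 Myr

Start ages (Ma): Calymmian 1600, Stenian 1200, Ediacaran 635, Permian 298.9.
Ordered oldest to youngest: Calymmian, Stenian, Ediacaran, Permian.
Span = 1600 − 251.902 = 1348.098 Myr.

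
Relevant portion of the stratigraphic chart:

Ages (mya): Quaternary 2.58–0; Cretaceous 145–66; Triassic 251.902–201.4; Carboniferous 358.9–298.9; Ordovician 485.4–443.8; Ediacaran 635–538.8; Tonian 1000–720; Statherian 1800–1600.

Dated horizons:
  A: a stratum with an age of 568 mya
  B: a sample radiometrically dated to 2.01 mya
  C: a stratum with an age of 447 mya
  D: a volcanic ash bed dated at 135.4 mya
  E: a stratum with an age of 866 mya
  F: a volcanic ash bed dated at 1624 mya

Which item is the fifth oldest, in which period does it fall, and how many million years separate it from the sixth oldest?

D, in the Cretaceous; 133.39 million years to B

Sorted oldest-first by Ma: F (1624), E (866), A (568), C (447), D (135.4), B (2.01).
The fifth oldest is D at 135.4 Ma, which lies in 145–66 Ma: the Cretaceous.
The sixth oldest is B at 2.01 Ma; separation = |135.4 − 2.01| = 133.39 Myr.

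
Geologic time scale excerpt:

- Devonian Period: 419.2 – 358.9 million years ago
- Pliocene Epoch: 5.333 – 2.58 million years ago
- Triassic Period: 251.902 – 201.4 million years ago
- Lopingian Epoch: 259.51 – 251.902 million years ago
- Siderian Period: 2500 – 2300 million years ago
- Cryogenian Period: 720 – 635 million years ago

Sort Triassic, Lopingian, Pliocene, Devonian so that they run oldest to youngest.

Sorting by start age (descending Ma, since larger Ma = older): Devonian start 419.2, Lopingian start 259.51, Triassic start 251.902, Pliocene start 5.333.

Devonian, Lopingian, Triassic, Pliocene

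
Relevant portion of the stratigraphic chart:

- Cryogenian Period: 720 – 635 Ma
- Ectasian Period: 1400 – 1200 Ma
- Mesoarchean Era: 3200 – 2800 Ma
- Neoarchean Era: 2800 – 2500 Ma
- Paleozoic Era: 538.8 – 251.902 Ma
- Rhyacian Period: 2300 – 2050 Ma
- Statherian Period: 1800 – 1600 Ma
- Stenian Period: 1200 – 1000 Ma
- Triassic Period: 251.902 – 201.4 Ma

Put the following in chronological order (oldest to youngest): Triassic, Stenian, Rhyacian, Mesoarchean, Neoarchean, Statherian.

The oldest of these is Mesoarchean (starts 3200 Ma) and the youngest is Triassic (ends 201.4 Ma).
In between, by decreasing start age: Neoarchean (2800), Rhyacian (2300), Statherian (1800), Stenian (1200).

Mesoarchean, then Neoarchean, then Rhyacian, then Statherian, then Stenian, then Triassic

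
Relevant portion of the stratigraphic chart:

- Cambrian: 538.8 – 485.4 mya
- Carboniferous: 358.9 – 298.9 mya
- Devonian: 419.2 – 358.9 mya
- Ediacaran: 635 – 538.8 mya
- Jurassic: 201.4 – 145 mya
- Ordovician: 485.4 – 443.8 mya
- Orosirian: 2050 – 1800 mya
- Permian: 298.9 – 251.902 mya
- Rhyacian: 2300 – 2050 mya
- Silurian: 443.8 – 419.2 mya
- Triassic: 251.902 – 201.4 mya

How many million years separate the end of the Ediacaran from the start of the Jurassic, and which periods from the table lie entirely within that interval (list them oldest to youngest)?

The Ediacaran closes at 538.8 Ma and the Jurassic opens at 201.4 Ma, so the interval is 538.8 − 201.4 = 337.4 Myr.
A period fits inside if it starts at or after 538.8 Ma and ends at or before 201.4 Ma; oldest first that gives Cambrian, Ordovician, Silurian, Devonian, Carboniferous, Permian, Triassic.

337.4 million years; Cambrian, Ordovician, Silurian, Devonian, Carboniferous, Permian, Triassic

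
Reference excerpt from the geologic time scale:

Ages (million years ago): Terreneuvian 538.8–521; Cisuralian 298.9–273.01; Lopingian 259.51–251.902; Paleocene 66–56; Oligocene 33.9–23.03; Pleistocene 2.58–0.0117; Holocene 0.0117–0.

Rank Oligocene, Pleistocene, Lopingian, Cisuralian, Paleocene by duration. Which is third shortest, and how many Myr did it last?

Durations: Oligocene 10.87; Pleistocene 2.5683; Lopingian 7.608; Cisuralian 25.89; Paleocene 10 Myr.
Sorted shortest-first: Pleistocene (2.5683), Lopingian (7.608), Paleocene (10), Oligocene (10.87), Cisuralian (25.89).
The third shortest is Paleocene at 10 Myr.

Paleocene, 10 million years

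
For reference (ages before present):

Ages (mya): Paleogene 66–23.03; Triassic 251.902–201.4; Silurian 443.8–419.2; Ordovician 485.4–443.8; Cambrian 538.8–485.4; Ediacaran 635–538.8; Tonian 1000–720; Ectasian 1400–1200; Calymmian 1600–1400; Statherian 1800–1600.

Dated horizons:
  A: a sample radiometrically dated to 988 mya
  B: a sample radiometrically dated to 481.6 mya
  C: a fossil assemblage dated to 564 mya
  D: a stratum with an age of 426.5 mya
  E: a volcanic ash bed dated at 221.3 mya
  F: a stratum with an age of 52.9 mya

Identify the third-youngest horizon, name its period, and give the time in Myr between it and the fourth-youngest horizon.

D, in the Silurian; 55.1 million years to B

Smaller Ma means younger, so youngest first: F 52.9 < E 221.3 < D 426.5 < B 481.6 < C 564 < A 988.
Counting 3 along gives D (426.5 Ma); the excerpt puts that inside the Silurian, 443.8–419.2 Ma.
Next in line is B (481.6 Ma), and 481.6 − 426.5 = 55.1 Myr.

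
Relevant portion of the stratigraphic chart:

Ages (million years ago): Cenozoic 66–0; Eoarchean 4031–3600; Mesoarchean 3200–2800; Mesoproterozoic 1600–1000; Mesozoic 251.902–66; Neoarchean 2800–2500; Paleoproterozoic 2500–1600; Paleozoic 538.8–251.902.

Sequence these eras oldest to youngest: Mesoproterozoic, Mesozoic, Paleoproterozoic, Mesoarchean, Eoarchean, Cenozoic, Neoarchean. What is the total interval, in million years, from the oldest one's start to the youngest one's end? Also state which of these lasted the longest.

From the excerpt: Mesoproterozoic 1600–1000; Mesozoic 251.902–66; Paleoproterozoic 2500–1600; Mesoarchean 3200–2800; Eoarchean 4031–3600; Cenozoic 66–0; Neoarchean 2800–2500 (Ma).
Larger Ma is earlier, so the oldest is Eoarchean and the youngest is Cenozoic; oldest to youngest: Eoarchean, Mesoarchean, Neoarchean, Paleoproterozoic, Mesoproterozoic, Mesozoic, Cenozoic.
Oldest start 4031 minus youngest end 0 gives 4031 Myr overall.
Individual lengths (start − end): Mesoproterozoic 600; Mesozoic 185.902; Eoarchean 431; Paleoproterozoic 900; Cenozoic 66; Mesoarchean 400; Neoarchean 300. The largest is Paleoproterozoic at 900 Myr.

Eoarchean → Mesoarchean → Neoarchean → Paleoproterozoic → Mesoproterozoic → Mesozoic → Cenozoic; total span 4031 Myr; longest is Paleoproterozoic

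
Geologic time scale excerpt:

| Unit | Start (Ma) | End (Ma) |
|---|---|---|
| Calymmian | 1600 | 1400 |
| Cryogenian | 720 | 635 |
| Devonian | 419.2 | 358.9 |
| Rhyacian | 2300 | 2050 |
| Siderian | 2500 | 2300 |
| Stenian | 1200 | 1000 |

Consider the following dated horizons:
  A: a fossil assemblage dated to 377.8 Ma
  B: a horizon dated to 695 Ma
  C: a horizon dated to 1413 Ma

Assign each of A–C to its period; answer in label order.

A — Devonian; B — Cryogenian; C — Calymmian

A: 377.8 Ma lies in 419.2–358.9 Ma, so Devonian.
B: 695 Ma lies in 720–635 Ma, so Cryogenian.
C: 1413 Ma lies in 1600–1400 Ma, so Calymmian.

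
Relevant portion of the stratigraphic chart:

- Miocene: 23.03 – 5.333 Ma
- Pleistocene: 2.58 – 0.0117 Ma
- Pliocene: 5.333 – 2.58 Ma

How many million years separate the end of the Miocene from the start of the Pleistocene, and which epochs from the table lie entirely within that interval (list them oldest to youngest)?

The Miocene closes at 5.333 Ma and the Pleistocene opens at 2.58 Ma, so the interval is 5.333 − 2.58 = 2.753 Myr.
An epoch fits inside if it starts at or after 5.333 Ma and ends at or before 2.58 Ma; oldest first that gives Pliocene.

2.753 million years; Pliocene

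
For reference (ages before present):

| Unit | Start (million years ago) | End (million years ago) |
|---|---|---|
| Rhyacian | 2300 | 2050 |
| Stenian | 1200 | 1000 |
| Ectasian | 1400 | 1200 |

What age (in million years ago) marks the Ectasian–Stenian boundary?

1200 million years ago

The Ectasian ends and the Stenian begins at 1200 million years ago.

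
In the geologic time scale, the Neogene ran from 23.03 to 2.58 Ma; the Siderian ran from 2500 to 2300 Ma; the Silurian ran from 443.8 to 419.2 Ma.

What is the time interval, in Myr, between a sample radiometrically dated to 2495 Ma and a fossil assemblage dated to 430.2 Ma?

2064.8 million years

2495 − 430.2 = 2064.8 million years.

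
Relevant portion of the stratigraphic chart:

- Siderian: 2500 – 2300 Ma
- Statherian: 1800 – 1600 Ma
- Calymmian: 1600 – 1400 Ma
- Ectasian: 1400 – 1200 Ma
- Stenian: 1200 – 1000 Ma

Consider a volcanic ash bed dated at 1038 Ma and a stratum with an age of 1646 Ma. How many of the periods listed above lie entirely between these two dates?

1646 Ma sits inside the Statherian (1800–1600) and 1038 Ma inside the Stenian (1200–1000); neither of those is wholly between the two dates.
The listed periods lying completely between them are Calymmian, Ectasian — 2 in all.

2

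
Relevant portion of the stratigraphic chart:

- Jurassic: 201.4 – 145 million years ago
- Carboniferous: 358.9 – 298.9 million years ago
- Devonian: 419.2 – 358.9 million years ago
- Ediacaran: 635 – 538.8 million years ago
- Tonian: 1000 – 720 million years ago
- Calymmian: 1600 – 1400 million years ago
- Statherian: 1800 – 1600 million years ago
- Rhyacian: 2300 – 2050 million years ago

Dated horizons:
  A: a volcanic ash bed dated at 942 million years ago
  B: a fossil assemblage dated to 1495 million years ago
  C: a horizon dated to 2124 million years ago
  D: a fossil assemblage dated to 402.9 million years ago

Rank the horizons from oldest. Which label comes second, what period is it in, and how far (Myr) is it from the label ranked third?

B, in the Calymmian; 553 million years to A

Larger Ma means older, so oldest first: C 2124 > B 1495 > A 942 > D 402.9.
Counting 2 along gives B (1495 Ma); the excerpt puts that inside the Calymmian, 1600–1400 Ma.
Next in line is A (942 Ma), and 1495 − 942 = 553 Myr.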